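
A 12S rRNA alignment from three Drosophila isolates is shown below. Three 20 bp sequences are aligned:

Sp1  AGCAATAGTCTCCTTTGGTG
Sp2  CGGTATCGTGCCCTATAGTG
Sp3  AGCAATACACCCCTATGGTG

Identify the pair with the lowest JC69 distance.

Sp1–Sp2: 8/20 differ, p = 0.400, d = 0.572.
Sp1–Sp3: 4/20 differ, p = 0.200, d = 0.233.
Sp2–Sp3: 8/20 differ, p = 0.400, d = 0.572.
The smallest distance is between Sp1 and Sp3.

Sp1 and Sp3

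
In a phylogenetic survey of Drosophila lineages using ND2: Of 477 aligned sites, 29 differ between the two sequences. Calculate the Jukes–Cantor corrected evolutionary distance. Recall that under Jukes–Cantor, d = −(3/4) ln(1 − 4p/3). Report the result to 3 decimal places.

0.063

p = 29/477 ≈ 0.060797.
d = −(3/4) ln(1 − 4p/3) = −0.75 ln(1 − 0.081063) = −0.75 ln(0.918937)
  = −0.75 × (-0.084538) = 0.063404 substitutions/site.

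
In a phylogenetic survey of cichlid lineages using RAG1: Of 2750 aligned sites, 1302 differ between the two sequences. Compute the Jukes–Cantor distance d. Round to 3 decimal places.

0.748

p = 1302/2750 ≈ 0.473455.
d = −(3/4) ln(1 − 4p/3) = −0.75 ln(1 − 0.631273) = −0.75 ln(0.368727)
  = −0.75 × (-0.997699) = 0.748274 substitutions/site.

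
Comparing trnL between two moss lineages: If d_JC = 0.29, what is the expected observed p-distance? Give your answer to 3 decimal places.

p = (3/4)(1 − e^(−4d/3)) = 0.75 × (1 − e^(-0.386667)) = 0.75 × (1 − 0.679317) = 0.240512.

0.241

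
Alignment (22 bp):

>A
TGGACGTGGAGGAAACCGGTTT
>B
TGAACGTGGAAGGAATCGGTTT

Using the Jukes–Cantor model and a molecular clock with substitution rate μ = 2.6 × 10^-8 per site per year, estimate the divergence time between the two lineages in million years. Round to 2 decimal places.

The sequences differ at 4 of 22 sites (3, 11, 13, 16), so p = 4/22 ≈ 0.181818.
d = −(3/4) ln(1 − 4p/3) = −0.75 ln(1 − 0.242424) = −0.75 ln(0.757576)
  = −0.75 × (-0.277631) = 0.208223 substitutions/site.
Under a molecular clock d = 2μt, so t = d/(2μ) = 0.208223 / (2 × 2.6 × 10^-8) = 4.00 million years.

4.00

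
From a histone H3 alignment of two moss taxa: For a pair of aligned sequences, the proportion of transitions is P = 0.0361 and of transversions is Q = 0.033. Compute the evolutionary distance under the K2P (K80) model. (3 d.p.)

0.073

Under the Kimura two-parameter model, d = −½ ln(1 − 2P − Q) − ¼ ln(1 − 2Q).
1 − 2P − Q = 0.8948, giving −½ ln(0.8948) = 0.055578.
1 − 2Q = 0.934, giving −¼ ln(0.934) = 0.017070.
d = 0.055578 + 0.017070 = 0.072648.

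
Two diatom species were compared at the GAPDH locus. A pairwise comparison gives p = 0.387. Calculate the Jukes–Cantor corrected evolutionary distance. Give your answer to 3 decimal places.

0.544

d = −(3/4) ln(1 − 4p/3) = −0.75 ln(1 − 0.516) = −0.75 ln(0.484)
  = −0.75 × (-0.725670) = 0.544253 substitutions/site.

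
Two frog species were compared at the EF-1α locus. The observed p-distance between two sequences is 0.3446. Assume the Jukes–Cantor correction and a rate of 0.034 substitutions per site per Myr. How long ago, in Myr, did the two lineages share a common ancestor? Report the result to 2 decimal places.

d = −(3/4) ln(1 − 4p/3) = −0.75 ln(1 − 0.459467) = −0.75 ln(0.540533)
  = −0.75 × (-0.615200) = 0.461400 substitutions/site.
Under a molecular clock d = 2μt, so t = d/(2μ) = 0.461400 / (2 × 0.034) = 6.79 Myr.

6.79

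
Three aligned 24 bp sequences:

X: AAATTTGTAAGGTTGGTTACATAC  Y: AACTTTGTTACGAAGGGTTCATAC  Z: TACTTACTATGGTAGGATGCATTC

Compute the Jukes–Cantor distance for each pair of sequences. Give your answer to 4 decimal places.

X–Y: 7/24 sites differ → p ≈ 0.291667, d = −0.75 ln(1 − 0.388889) = 0.369358 ≈ 0.3694.
X–Z: 9/24 sites differ → p = 0.375, d = −0.75 ln(1 − 0.5) = 0.519860 ≈ 0.5199.
Y–Z: 10/24 sites differ → p ≈ 0.416667, d = −0.75 ln(1 − 0.555556) = 0.608198 ≈ 0.6082.

d(X,Y) = 0.3694, d(X,Z) = 0.5199, d(Y,Z) = 0.6082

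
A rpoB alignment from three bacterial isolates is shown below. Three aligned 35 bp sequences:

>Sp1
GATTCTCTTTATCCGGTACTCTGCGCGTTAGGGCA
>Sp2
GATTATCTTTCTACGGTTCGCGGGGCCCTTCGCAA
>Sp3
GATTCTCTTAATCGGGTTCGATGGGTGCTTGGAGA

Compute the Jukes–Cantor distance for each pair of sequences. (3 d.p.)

Sp1–Sp2: 13/35 sites differ → p ≈ 0.371429, d = −0.75 ln(1 − 0.495239) = 0.512753 ≈ 0.513.
Sp1–Sp3: 11/35 sites differ → p ≈ 0.314286, d = −0.75 ln(1 − 0.419048) = 0.407315 ≈ 0.407.
Sp2–Sp3: 12/35 sites differ → p ≈ 0.342857, d = −0.75 ln(1 − 0.457143) = 0.458182 ≈ 0.458.

d(Sp1,Sp2) = 0.513, d(Sp1,Sp3) = 0.407, d(Sp2,Sp3) = 0.458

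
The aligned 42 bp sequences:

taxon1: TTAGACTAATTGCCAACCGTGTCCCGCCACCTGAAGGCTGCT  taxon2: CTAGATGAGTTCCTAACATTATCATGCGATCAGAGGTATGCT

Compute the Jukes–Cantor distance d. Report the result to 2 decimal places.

0.58

The sequences differ at 17 of 42 sites, so p = 17/42 ≈ 0.404762.
d = −(3/4) ln(1 − 4p/3) = −0.75 ln(1 − 0.539683) = −0.75 ln(0.460317)
  = −0.75 × (-0.775840) = 0.581880 substitutions/site.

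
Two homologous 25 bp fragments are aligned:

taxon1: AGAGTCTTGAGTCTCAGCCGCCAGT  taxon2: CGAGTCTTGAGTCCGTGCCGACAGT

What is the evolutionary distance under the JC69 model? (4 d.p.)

The sequences differ at 5 of 25 sites (1, 14, 15, 16, 21), so p = 5/25 = 0.2.
d = −(3/4) ln(1 − 4p/3) = −0.75 ln(1 − 0.266667) = −0.75 ln(0.733333)
  = −0.75 × (-0.310155) = 0.232616 substitutions/site.

0.2326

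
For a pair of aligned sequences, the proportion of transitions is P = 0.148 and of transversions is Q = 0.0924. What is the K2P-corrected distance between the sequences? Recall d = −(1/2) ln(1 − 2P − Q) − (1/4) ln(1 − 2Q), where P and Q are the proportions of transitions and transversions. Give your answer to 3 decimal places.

Under the Kimura two-parameter model, d = −½ ln(1 − 2P − Q) − ¼ ln(1 − 2Q).
1 − 2P − Q = 0.6116, giving −½ ln(0.6116) = 0.245838.
1 − 2Q = 0.8152, giving −¼ ln(0.8152) = 0.051080.
d = 0.245838 + 0.051080 = 0.296918.

0.297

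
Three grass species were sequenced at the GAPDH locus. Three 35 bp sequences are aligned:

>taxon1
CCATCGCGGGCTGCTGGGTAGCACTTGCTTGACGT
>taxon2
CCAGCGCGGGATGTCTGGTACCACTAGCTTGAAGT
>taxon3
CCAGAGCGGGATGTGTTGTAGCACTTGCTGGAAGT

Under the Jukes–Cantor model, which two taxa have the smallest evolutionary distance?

taxon2 and taxon3

taxon1–taxon2: 8/35 differ, p = 0.229, d = 0.273.
taxon1–taxon3: 9/35 differ, p = 0.257, d = 0.315.
taxon2–taxon3: 6/35 differ, p = 0.171, d = 0.195.
The smallest distance is between taxon2 and taxon3.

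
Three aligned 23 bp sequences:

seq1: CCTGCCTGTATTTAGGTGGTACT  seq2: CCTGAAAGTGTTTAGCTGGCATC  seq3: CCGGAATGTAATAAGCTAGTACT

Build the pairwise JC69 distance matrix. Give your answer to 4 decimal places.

seq1–seq2: 8/23 sites differ → p ≈ 0.347826, d = −0.75 ln(1 − 0.463768) = 0.467391 ≈ 0.4674.
seq1–seq3: 7/23 sites differ → p ≈ 0.304348, d = −0.75 ln(1 − 0.405797) = 0.390401 ≈ 0.3904.
seq2–seq3: 9/23 sites differ → p ≈ 0.391304, d = −0.75 ln(1 − 0.521739) = 0.553199 ≈ 0.5532.

d(seq1,seq2) = 0.4674, d(seq1,seq3) = 0.3904, d(seq2,seq3) = 0.5532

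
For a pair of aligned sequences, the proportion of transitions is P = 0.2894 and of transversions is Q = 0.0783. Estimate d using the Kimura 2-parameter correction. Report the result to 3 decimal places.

Under the Kimura two-parameter model, d = −½ ln(1 − 2P − Q) − ¼ ln(1 − 2Q).
1 − 2P − Q = 0.3429, giving −½ ln(0.3429) = 0.535158.
1 − 2Q = 0.8434, giving −¼ ln(0.8434) = 0.042578.
d = 0.535158 + 0.042578 = 0.577736.

0.578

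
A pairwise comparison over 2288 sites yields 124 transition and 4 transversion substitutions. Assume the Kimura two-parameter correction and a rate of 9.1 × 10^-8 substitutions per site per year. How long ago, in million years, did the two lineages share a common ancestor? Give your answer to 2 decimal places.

P = 124/2288 ≈ 0.054196 and Q = 4/2288 ≈ 0.001748.
Under the Kimura two-parameter model, d = −½ ln(1 − 2P − Q) − ¼ ln(1 − 2Q).
1 − 2P − Q = 0.88986, giving −½ ln(0.88986) = 0.058346.
1 − 2Q = 0.996504, giving −¼ ln(0.996504) = 0.000876.
d = 0.058346 + 0.000876 = 0.059222.
Under a molecular clock d = 2μt, so t = d/(2μ) = 0.059222 / (2 × 9.1 × 10^-8) = 0.33 million years.

0.33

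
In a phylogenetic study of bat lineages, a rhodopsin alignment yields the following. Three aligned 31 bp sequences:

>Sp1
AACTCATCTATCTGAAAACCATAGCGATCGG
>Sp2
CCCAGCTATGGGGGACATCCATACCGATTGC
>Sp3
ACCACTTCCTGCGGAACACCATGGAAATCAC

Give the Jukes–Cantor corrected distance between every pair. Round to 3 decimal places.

Sp1–Sp2: 15/31 sites differ → p ≈ 0.483871, d = −0.75 ln(1 − 0.645161) = 0.777068 ≈ 0.777.
Sp1–Sp3: 13/31 sites differ → p ≈ 0.419355, d = −0.75 ln(1 − 0.55914) = 0.614271 ≈ 0.614.
Sp2–Sp3: 16/31 sites differ → p ≈ 0.516129, d = −0.75 ln(1 − 0.688172) = 0.873978 ≈ 0.874.

d(Sp1,Sp2) = 0.777, d(Sp1,Sp3) = 0.614, d(Sp2,Sp3) = 0.874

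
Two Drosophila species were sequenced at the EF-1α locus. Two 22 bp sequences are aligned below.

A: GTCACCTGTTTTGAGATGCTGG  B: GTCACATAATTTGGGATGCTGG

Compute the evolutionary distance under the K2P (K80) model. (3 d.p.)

Of 22 sites, 2 differences are transitions and 2 are transversions, so P = 2/22 ≈ 0.090909 and Q = 2/22 ≈ 0.090909.
Under the Kimura two-parameter model, d = −½ ln(1 − 2P − Q) − ¼ ln(1 − 2Q).
1 − 2P − Q = 0.727273, giving −½ ln(0.727273) = 0.159227.
1 − 2Q = 0.818182, giving −¼ ln(0.818182) = 0.050168.
d = 0.159227 + 0.050168 = 0.209395.

0.209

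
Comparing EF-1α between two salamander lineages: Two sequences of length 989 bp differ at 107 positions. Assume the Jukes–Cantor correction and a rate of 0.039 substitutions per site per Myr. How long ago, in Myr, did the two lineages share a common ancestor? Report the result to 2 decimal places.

p = 107/989 ≈ 0.10819.
d = −(3/4) ln(1 − 4p/3) = −0.75 ln(1 − 0.144253) = −0.75 ln(0.855747)
  = −0.75 × (-0.155781) = 0.116836 substitutions/site.
Under a molecular clock d = 2μt, so t = d/(2μ) = 0.116836 / (2 × 0.039) = 1.50 Myr.

1.50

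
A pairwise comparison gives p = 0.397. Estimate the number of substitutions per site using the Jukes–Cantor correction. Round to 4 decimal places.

0.5652

d = −(3/4) ln(1 − 4p/3) = −0.75 ln(1 − 0.529333) = −0.75 ln(0.470667)
  = −0.75 × (-0.753604) = 0.565203 substitutions/site.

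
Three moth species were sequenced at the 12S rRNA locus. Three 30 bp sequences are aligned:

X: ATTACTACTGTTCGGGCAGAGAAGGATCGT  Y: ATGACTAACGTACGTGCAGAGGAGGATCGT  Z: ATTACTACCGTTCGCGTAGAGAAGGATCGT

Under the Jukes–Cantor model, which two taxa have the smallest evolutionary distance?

X and Z

X–Y: 6/30 differ, p = 0.200, d = 0.233.
X–Z: 3/30 differ, p = 0.100, d = 0.107.
Y–Z: 6/30 differ, p = 0.200, d = 0.233.
The smallest distance is between X and Z.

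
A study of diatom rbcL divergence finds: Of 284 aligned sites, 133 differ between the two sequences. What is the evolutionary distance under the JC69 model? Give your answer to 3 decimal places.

p = 133/284 ≈ 0.46831.
d = −(3/4) ln(1 − 4p/3) = −0.75 ln(1 − 0.624413) = −0.75 ln(0.375587)
  = −0.75 × (-0.979265) = 0.734449 substitutions/site.

0.734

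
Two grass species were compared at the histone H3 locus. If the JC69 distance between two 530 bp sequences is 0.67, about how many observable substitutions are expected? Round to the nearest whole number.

Invert JC69: p = (3/4)(1 − e^(−4d/3)) = 0.75 × (1 − e^(-0.893333)) = 0.75 × (1 − 0.409289) = 0.443033.
Expected differing sites = pL ≈ 0.443033 × 530 = 234.80749 ≈ 235.

235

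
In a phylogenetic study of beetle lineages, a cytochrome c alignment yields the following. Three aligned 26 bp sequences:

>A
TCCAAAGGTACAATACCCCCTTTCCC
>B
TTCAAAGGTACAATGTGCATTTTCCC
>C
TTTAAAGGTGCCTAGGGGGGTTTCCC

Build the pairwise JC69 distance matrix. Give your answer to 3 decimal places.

d(A,B) = 0.276, d(A,C) = 0.717, d(B,C) = 0.464

A–B: 6/26 sites differ → p ≈ 0.230769, d = −0.75 ln(1 − 0.307692) = 0.275793 ≈ 0.276.
A–C: 12/26 sites differ → p ≈ 0.461538, d = −0.75 ln(1 − 0.615384) = 0.716632 ≈ 0.717.
B–C: 9/26 sites differ → p ≈ 0.346154, d = −0.75 ln(1 − 0.461539) = 0.464280 ≈ 0.464.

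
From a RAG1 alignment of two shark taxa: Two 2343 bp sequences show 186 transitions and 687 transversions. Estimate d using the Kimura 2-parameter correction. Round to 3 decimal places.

P = 186/2343 ≈ 0.079385 and Q = 687/2343 ≈ 0.293214.
Under the Kimura two-parameter model, d = −½ ln(1 − 2P − Q) − ¼ ln(1 − 2Q).
1 − 2P − Q = 0.548016, giving −½ ln(0.548016) = 0.300725.
1 − 2Q = 0.413572, giving −¼ ln(0.413572) = 0.220731.
d = 0.300725 + 0.220731 = 0.521456.

0.521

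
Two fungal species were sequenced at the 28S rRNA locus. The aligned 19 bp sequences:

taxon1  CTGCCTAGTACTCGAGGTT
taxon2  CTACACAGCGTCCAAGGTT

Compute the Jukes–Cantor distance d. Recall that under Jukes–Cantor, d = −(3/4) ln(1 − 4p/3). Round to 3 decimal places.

The sequences differ at 8 of 19 sites (3, 5, 6, 9, 10, 11, 12, 14), so p = 8/19 ≈ 0.421053.
d = −(3/4) ln(1 − 4p/3) = −0.75 ln(1 − 0.561404) = −0.75 ln(0.438596)
  = −0.75 × (-0.824177) = 0.618133 substitutions/site.

0.618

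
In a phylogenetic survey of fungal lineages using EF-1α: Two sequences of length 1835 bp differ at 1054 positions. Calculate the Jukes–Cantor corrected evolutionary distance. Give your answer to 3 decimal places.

p = 1054/1835 ≈ 0.574387.
d = −(3/4) ln(1 − 4p/3) = −0.75 ln(1 − 0.765849) = −0.75 ln(0.234151)
  = −0.75 × (-1.451789) = 1.088842 substitutions/site.

1.089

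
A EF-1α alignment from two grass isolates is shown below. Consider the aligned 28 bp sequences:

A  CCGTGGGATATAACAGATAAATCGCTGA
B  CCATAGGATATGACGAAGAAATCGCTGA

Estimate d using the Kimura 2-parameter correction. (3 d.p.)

0.268

Of 28 sites, 5 differences are transitions and 1 are transversions, so P = 5/28 ≈ 0.178571 and Q = 1/28 ≈ 0.035714.
Under the Kimura two-parameter model, d = −½ ln(1 − 2P − Q) − ¼ ln(1 − 2Q).
1 − 2P − Q = 0.607144, giving −½ ln(0.607144) = 0.249495.
1 − 2Q = 0.928572, giving −¼ ln(0.928572) = 0.018527.
d = 0.249495 + 0.018527 = 0.268022.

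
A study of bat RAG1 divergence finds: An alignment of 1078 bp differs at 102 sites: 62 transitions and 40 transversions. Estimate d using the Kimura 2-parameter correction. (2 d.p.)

P = 62/1078 ≈ 0.057514 and Q = 40/1078 ≈ 0.037106.
Under the Kimura two-parameter model, d = −½ ln(1 − 2P − Q) − ¼ ln(1 − 2Q).
1 − 2P − Q = 0.847866, giving −½ ln(0.847866) = 0.082516.
1 − 2Q = 0.925788, giving −¼ ln(0.925788) = 0.019278.
d = 0.082516 + 0.019278 = 0.101794.

0.10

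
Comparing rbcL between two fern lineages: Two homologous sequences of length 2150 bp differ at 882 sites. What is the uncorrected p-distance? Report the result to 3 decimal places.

0.410

p = 882/2150 = 0.410232… ≈ 0.410 (to 3 d.p.).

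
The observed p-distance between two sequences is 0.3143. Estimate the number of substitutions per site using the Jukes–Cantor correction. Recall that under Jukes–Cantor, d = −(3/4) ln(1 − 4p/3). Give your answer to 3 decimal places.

d = −(3/4) ln(1 − 4p/3) = −0.75 ln(1 − 0.419067) = −0.75 ln(0.580933)
  = −0.75 × (-0.543120) = 0.407340 substitutions/site.

0.407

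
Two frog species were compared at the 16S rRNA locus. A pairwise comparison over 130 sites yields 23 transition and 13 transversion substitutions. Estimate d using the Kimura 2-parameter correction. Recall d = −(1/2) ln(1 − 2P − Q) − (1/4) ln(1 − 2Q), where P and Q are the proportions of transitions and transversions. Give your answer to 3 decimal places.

0.358

P = 23/130 ≈ 0.176923 and Q = 13/130 = 0.1.
Under the Kimura two-parameter model, d = −½ ln(1 − 2P − Q) − ¼ ln(1 − 2Q).
1 − 2P − Q = 0.546154, giving −½ ln(0.546154) = 0.302427.
1 − 2Q = 0.8, giving −¼ ln(0.8) = 0.055786.
d = 0.302427 + 0.055786 = 0.358213.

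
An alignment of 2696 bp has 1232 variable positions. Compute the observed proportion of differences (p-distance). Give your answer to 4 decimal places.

p = 1232/2696 = 0.456973… ≈ 0.4570 (to 4 d.p.).

0.4570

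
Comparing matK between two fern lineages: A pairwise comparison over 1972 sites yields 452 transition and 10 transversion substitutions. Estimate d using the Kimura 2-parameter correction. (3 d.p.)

0.314

P = 452/1972 ≈ 0.229209 and Q = 10/1972 ≈ 0.005071.
Under the Kimura two-parameter model, d = −½ ln(1 − 2P − Q) − ¼ ln(1 − 2Q).
1 − 2P − Q = 0.536511, giving −½ ln(0.536511) = 0.311334.
1 − 2Q = 0.989858, giving −¼ ln(0.989858) = 0.002548.
d = 0.311334 + 0.002548 = 0.313882.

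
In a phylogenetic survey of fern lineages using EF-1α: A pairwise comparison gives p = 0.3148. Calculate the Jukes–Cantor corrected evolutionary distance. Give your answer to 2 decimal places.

d = −(3/4) ln(1 − 4p/3) = −0.75 ln(1 − 0.419733) = −0.75 ln(0.580267)
  = −0.75 × (-0.544267) = 0.408200 substitutions/site.

0.41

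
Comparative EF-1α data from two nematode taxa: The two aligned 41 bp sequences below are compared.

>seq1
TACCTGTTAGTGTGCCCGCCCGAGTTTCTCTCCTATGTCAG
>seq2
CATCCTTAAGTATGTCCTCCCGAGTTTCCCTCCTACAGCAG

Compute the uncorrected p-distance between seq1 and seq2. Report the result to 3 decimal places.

0.293

The sequences differ at 12 of 41 positions.
p = 12/41 = 0.292682… ≈ 0.293 (to 3 d.p.).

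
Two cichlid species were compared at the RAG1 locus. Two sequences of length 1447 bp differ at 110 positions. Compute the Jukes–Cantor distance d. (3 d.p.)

p = 110/1447 ≈ 0.076019.
d = −(3/4) ln(1 − 4p/3) = −0.75 ln(1 − 0.101359) = −0.75 ln(0.898641)
  = −0.75 × (-0.106872) = 0.080154 substitutions/site.

0.080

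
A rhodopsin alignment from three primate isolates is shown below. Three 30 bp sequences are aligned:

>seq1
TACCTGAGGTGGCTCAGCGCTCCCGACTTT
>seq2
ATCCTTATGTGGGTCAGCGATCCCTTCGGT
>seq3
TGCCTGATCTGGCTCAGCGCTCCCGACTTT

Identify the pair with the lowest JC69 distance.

seq1–seq2: 10/30 differ, p = 0.333, d = 0.441.
seq1–seq3: 3/30 differ, p = 0.100, d = 0.107.
seq2–seq3: 10/30 differ, p = 0.333, d = 0.441.
The smallest distance is between seq1 and seq3.

seq1 and seq3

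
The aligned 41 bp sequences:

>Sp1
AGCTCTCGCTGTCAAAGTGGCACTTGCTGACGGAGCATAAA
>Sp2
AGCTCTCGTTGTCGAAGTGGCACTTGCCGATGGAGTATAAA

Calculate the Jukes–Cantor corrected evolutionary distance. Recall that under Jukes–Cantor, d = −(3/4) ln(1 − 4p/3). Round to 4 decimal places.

0.1331

The sequences differ at 5 of 41 sites (9, 14, 28, 31, 36), so p = 5/41 ≈ 0.121951.
d = −(3/4) ln(1 − 4p/3) = −0.75 ln(1 − 0.162601) = −0.75 ln(0.837399)
  = −0.75 × (-0.177455) = 0.133091 substitutions/site.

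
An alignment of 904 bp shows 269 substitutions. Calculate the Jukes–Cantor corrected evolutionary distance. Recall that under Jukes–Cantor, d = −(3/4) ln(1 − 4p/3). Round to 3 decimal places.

p = 269/904 ≈ 0.297566.
d = −(3/4) ln(1 − 4p/3) = −0.75 ln(1 − 0.396755) = −0.75 ln(0.603245)
  = −0.75 × (-0.505432) = 0.379074 substitutions/site.

0.379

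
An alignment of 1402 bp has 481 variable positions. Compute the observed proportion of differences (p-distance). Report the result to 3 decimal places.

p = 481/1402 = 0.343081… ≈ 0.343 (to 3 d.p.).

0.343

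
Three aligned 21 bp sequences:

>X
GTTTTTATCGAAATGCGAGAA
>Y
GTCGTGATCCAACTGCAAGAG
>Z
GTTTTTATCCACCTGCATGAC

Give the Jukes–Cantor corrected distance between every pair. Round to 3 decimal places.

X–Y: 7/21 sites differ → p ≈ 0.333333, d = −0.75 ln(1 − 0.444444) = 0.440839 ≈ 0.441.
X–Z: 6/21 sites differ → p ≈ 0.285714, d = −0.75 ln(1 − 0.380952) = 0.359679 ≈ 0.360.
Y–Z: 6/21 sites differ → p ≈ 0.285714, d = −0.75 ln(1 − 0.380952) = 0.359679 ≈ 0.360.

d(X,Y) = 0.441, d(X,Z) = 0.360, d(Y,Z) = 0.360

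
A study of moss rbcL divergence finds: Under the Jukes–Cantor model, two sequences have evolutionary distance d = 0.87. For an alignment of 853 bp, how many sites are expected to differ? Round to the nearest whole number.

Invert JC69: p = (3/4)(1 − e^(−4d/3)) = 0.75 × (1 − e^(-1.16)) = 0.75 × (1 − 0.313486) = 0.514886.
Expected differing sites = pL ≈ 0.514886 × 853 = 439.197758 ≈ 439.

439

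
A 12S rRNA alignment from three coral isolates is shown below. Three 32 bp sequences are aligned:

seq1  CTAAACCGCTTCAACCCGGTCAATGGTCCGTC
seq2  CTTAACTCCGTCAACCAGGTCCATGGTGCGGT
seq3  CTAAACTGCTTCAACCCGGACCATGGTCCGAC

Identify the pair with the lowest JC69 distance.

seq1 and seq3

seq1–seq2: 9/32 differ, p = 0.281, d = 0.353.
seq1–seq3: 4/32 differ, p = 0.125, d = 0.137.
seq2–seq3: 8/32 differ, p = 0.250, d = 0.304.
The smallest distance is between seq1 and seq3.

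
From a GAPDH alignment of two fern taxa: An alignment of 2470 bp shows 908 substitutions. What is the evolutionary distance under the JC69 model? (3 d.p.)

0.505

p = 908/2470 ≈ 0.367611.
d = −(3/4) ln(1 − 4p/3) = −0.75 ln(1 − 0.490148) = −0.75 ln(0.509852)
  = −0.75 × (-0.673635) = 0.505226 substitutions/site.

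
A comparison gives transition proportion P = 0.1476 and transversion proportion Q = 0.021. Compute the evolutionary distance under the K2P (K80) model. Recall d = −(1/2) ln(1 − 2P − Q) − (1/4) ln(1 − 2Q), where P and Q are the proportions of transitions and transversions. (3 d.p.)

0.201

Under the Kimura two-parameter model, d = −½ ln(1 − 2P − Q) − ¼ ln(1 − 2Q).
1 − 2P − Q = 0.6838, giving −½ ln(0.6838) = 0.190045.
1 − 2Q = 0.958, giving −¼ ln(0.958) = 0.010727.
d = 0.190045 + 0.010727 = 0.200772.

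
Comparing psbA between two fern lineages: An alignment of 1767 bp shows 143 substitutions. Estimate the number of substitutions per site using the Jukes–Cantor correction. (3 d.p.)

0.086

p = 143/1767 ≈ 0.080928.
d = −(3/4) ln(1 − 4p/3) = −0.75 ln(1 − 0.107904) = −0.75 ln(0.892096)
  = −0.75 × (-0.114182) = 0.085637 substitutions/site.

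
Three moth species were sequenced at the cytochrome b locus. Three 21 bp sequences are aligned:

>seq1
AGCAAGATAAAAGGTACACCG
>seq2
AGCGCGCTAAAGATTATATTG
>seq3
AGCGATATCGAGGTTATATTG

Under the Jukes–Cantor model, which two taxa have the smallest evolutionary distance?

seq1–seq2: 9/21 differ, p = 0.429, d = 0.635.
seq1–seq3: 9/21 differ, p = 0.429, d = 0.635.
seq2–seq3: 6/21 differ, p = 0.286, d = 0.360.
The smallest distance is between seq2 and seq3.

seq2 and seq3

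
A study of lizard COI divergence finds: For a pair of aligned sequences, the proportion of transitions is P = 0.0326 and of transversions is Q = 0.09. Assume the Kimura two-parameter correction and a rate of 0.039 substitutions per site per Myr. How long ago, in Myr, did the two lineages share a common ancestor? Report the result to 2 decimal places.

1.72

Under the Kimura two-parameter model, d = −½ ln(1 − 2P − Q) − ¼ ln(1 − 2Q).
1 − 2P − Q = 0.8448, giving −½ ln(0.8448) = 0.084328.
1 − 2Q = 0.82, giving −¼ ln(0.82) = 0.049613.
d = 0.084328 + 0.049613 = 0.133941.
Under a molecular clock d = 2μt, so t = d/(2μ) = 0.133941 / (2 × 0.039) = 1.72 Myr.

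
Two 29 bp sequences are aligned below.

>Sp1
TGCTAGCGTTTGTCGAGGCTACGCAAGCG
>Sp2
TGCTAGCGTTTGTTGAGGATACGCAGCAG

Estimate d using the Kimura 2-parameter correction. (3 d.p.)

Of 29 sites, 2 differences are transitions and 3 are transversions, so P = 2/29 ≈ 0.068966 and Q = 3/29 ≈ 0.103448.
Under the Kimura two-parameter model, d = −½ ln(1 − 2P − Q) − ¼ ln(1 − 2Q).
1 − 2P − Q = 0.75862, giving −½ ln(0.75862) = 0.138127.
1 − 2Q = 0.793104, giving −¼ ln(0.793104) = 0.057950.
d = 0.138127 + 0.057950 = 0.196077.

0.196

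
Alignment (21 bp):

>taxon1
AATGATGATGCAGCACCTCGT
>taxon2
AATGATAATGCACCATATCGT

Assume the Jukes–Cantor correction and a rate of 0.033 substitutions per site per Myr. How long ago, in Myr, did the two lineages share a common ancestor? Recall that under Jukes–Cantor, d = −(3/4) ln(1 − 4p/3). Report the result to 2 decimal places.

3.33

The sequences differ at 4 of 21 sites (7, 13, 16, 17), so p = 4/21 ≈ 0.190476.
d = −(3/4) ln(1 − 4p/3) = −0.75 ln(1 − 0.253968) = −0.75 ln(0.746032)
  = −0.75 × (-0.292987) = 0.219740 substitutions/site.
Under a molecular clock d = 2μt, so t = d/(2μ) = 0.219740 / (2 × 0.033) = 3.33 Myr.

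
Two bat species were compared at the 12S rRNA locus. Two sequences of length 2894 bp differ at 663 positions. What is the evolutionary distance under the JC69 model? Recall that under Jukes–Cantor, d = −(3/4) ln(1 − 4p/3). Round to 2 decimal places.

p = 663/2894 ≈ 0.229095.
d = −(3/4) ln(1 − 4p/3) = −0.75 ln(1 − 0.30546) = −0.75 ln(0.69454)
  = −0.75 × (-0.364506) = 0.273380 substitutions/site.

0.27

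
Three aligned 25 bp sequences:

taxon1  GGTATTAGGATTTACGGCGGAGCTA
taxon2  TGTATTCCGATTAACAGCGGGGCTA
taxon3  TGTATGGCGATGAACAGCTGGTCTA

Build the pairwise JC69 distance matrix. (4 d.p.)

taxon1–taxon2: 6/25 sites differ → p = 0.24, d = −0.75 ln(1 − 0.32) = 0.289247 ≈ 0.2892.
taxon1–taxon3: 10/25 sites differ → p = 0.4, d = −0.75 ln(1 − 0.533333) = 0.571605 ≈ 0.5716.
taxon2–taxon3: 5/25 sites differ → p = 0.2, d = −0.75 ln(1 − 0.266667) = 0.232617 ≈ 0.2326.

d(taxon1,taxon2) = 0.2892, d(taxon1,taxon3) = 0.5716, d(taxon2,taxon3) = 0.2326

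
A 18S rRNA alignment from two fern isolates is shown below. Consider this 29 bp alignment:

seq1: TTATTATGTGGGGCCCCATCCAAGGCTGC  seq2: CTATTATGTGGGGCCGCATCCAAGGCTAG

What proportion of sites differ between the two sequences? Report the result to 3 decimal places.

The sequences differ at 4 of 29 positions (sites 1, 16, 28, 29).
p = 4/29 = 0.137931… ≈ 0.138 (to 3 d.p.).

0.138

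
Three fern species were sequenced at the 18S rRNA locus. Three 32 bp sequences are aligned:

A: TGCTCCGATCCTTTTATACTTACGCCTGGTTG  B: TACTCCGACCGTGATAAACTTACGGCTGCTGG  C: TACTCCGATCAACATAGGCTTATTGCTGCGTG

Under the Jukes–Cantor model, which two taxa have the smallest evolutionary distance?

A and B

A–B: 9/32 differ, p = 0.281, d = 0.353.
A–C: 12/32 differ, p = 0.375, d = 0.520.
B–C: 10/32 differ, p = 0.313, d = 0.404.
The smallest distance is between A and B.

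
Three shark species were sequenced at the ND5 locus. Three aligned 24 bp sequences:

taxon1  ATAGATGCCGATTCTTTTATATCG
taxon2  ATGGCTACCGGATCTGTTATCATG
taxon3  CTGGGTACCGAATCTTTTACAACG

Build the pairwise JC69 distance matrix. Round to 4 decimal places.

d(taxon1,taxon2) = 0.5199, d(taxon1,taxon3) = 0.3694, d(taxon2,taxon3) = 0.3694

taxon1–taxon2: 9/24 sites differ → p = 0.375, d = −0.75 ln(1 − 0.5) = 0.519860 ≈ 0.5199.
taxon1–taxon3: 7/24 sites differ → p ≈ 0.291667, d = −0.75 ln(1 − 0.388889) = 0.369358 ≈ 0.3694.
taxon2–taxon3: 7/24 sites differ → p ≈ 0.291667, d = −0.75 ln(1 − 0.388889) = 0.369358 ≈ 0.3694.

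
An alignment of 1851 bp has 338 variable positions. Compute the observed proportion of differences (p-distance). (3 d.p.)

p = 338/1851 = 0.182603… ≈ 0.183 (to 3 d.p.).

0.183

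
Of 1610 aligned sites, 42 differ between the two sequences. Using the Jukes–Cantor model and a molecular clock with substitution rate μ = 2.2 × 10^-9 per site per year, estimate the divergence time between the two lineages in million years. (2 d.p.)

6.03

p = 42/1610 ≈ 0.026087.
d = −(3/4) ln(1 − 4p/3) = −0.75 ln(1 − 0.034783) = −0.75 ln(0.965217)
  = −0.75 × (-0.035402) = 0.026552 substitutions/site.
Under a molecular clock d = 2μt, so t = d/(2μ) = 0.026552 / (2 × 2.2 × 10^-9) = 6.03 million years.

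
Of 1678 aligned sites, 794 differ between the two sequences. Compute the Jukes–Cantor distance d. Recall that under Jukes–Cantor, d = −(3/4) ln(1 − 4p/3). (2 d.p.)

p = 794/1678 ≈ 0.473182.
d = −(3/4) ln(1 − 4p/3) = −0.75 ln(1 − 0.630909) = −0.75 ln(0.369091)
  = −0.75 × (-0.996712) = 0.747534 substitutions/site.

0.75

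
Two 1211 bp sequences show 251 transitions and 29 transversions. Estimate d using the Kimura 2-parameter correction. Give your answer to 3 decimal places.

0.301

P = 251/1211 ≈ 0.207267 and Q = 29/1211 ≈ 0.023947.
Under the Kimura two-parameter model, d = −½ ln(1 − 2P − Q) − ¼ ln(1 − 2Q).
1 − 2P − Q = 0.561519, giving −½ ln(0.561519) = 0.288555.
1 − 2Q = 0.952106, giving −¼ ln(0.952106) = 0.012270.
d = 0.288555 + 0.012270 = 0.300825.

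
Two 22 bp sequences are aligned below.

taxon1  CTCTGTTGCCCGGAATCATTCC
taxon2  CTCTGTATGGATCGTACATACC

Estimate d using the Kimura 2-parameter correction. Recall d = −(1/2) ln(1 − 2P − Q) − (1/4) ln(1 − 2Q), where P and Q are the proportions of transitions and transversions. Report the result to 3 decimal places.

0.994

Of 22 sites, 1 differences are transitions and 10 are transversions, so P = 1/22 ≈ 0.045455 and Q = 10/22 ≈ 0.454545.
Under the Kimura two-parameter model, d = −½ ln(1 − 2P − Q) − ¼ ln(1 − 2Q).
1 − 2P − Q = 0.454545, giving −½ ln(0.454545) = 0.394229.
1 − 2Q = 0.09091, giving −¼ ln(0.09091) = 0.599471.
d = 0.394229 + 0.599471 = 0.993700.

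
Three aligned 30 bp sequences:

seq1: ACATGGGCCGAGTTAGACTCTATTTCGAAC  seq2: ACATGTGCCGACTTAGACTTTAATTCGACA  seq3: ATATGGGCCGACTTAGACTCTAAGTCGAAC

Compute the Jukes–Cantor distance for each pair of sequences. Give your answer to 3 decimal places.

d(seq1,seq2) = 0.233, d(seq1,seq3) = 0.147, d(seq2,seq3) = 0.233

seq1–seq2: 6/30 sites differ → p = 0.2, d = −0.75 ln(1 − 0.266667) = 0.232617 ≈ 0.233.
seq1–seq3: 4/30 sites differ → p ≈ 0.133333, d = −0.75 ln(1 − 0.177777) = 0.146808 ≈ 0.147.
seq2–seq3: 6/30 sites differ → p = 0.2, d = −0.75 ln(1 − 0.266667) = 0.232617 ≈ 0.233.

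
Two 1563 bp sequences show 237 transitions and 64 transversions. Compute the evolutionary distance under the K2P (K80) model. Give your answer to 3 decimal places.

P = 237/1563 ≈ 0.151631 and Q = 64/1563 ≈ 0.040947.
Under the Kimura two-parameter model, d = −½ ln(1 − 2P − Q) − ¼ ln(1 − 2Q).
1 − 2P − Q = 0.655791, giving −½ ln(0.655791) = 0.210957.
1 − 2Q = 0.918106, giving −¼ ln(0.918106) = 0.021361.
d = 0.210957 + 0.021361 = 0.232318.

0.232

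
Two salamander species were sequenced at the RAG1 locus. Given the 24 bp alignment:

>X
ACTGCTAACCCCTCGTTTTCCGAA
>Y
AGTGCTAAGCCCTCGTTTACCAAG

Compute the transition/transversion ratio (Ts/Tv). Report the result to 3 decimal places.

0.667

Transitions are A↔G and C↔T; transversions are all other mismatches.
Transitions: 2. Transversions: 3.
R = 2/3 = 0.666666… ≈ 0.667 (to 3 d.p.).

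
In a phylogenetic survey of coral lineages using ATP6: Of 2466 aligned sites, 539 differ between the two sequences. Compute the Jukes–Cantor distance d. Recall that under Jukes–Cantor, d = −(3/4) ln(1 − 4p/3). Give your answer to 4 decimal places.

p = 539/2466 ≈ 0.218573.
d = −(3/4) ln(1 − 4p/3) = −0.75 ln(1 − 0.291431) = −0.75 ln(0.708569)
  = −0.75 × (-0.344508) = 0.258381 substitutions/site.

0.2584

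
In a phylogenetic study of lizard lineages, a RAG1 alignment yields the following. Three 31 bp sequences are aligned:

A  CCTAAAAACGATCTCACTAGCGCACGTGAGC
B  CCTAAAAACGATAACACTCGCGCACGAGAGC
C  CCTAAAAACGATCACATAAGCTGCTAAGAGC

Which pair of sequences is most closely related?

A–B: 4/31 differ, p = 0.129, d = 0.142.
A–C: 9/31 differ, p = 0.290, d = 0.367.
B–C: 9/31 differ, p = 0.290, d = 0.367.
The smallest distance is between A and B.

A and B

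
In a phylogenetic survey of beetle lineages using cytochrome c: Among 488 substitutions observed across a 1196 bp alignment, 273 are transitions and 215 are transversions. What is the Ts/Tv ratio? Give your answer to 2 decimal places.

1.27

R = 273/215 = 1.269767… ≈ 1.27 (to 2 d.p.).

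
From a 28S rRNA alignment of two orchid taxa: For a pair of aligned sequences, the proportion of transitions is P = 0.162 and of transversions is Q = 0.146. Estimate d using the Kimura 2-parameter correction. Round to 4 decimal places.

Under the Kimura two-parameter model, d = −½ ln(1 − 2P − Q) − ¼ ln(1 − 2Q).
1 − 2P − Q = 0.53, giving −½ ln(0.53) = 0.317439.
1 − 2Q = 0.708, giving −¼ ln(0.708) = 0.086328.
d = 0.317439 + 0.086328 = 0.403767.

0.4038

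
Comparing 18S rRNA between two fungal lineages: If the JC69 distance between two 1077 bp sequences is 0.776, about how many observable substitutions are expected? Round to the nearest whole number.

521

Invert JC69: p = (3/4)(1 − e^(−4d/3)) = 0.75 × (1 − e^(-1.034667)) = 0.75 × (1 − 0.355345) = 0.483491.
Expected differing sites = pL ≈ 0.483491 × 1077 = 520.719807 ≈ 521.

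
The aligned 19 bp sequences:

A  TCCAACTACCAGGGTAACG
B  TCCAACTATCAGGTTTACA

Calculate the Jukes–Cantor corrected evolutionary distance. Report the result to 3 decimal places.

The sequences differ at 4 of 19 sites (9, 14, 16, 19), so p = 4/19 ≈ 0.210526.
d = −(3/4) ln(1 − 4p/3) = −0.75 ln(1 − 0.280701) = −0.75 ln(0.719299)
  = −0.75 × (-0.329478) = 0.247109 substitutions/site.

0.247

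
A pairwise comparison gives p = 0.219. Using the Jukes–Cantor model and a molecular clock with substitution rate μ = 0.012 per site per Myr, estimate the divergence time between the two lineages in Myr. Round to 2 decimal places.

10.79

d = −(3/4) ln(1 − 4p/3) = −0.75 ln(1 − 0.292) = −0.75 ln(0.708)
  = −0.75 × (-0.345311) = 0.258983 substitutions/site.
Under a molecular clock d = 2μt, so t = d/(2μ) = 0.258983 / (2 × 0.012) = 10.79 Myr.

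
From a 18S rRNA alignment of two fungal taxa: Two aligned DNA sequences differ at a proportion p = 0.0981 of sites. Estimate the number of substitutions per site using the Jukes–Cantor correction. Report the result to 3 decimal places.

0.105

d = −(3/4) ln(1 − 4p/3) = −0.75 ln(1 − 0.1308) = −0.75 ln(0.8692)
  = −0.75 × (-0.140182) = 0.105137 substitutions/site.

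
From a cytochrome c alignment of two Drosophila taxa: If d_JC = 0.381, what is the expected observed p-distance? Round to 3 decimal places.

0.299

p = (3/4)(1 − e^(−4d/3)) = 0.75 × (1 − e^(-0.508)) = 0.75 × (1 − 0.601698) = 0.298727.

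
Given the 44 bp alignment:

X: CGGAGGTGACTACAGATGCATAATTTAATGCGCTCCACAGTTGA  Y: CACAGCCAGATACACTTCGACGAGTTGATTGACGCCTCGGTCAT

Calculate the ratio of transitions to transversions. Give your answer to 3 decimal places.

0.846

Transitions are A↔G and C↔T; transversions are all other mismatches.
Transitions: 11. Transversions: 13.
R = 11/13 = 0.846153… ≈ 0.846 (to 3 d.p.).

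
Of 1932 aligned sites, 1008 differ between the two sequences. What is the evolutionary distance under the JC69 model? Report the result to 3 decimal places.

p = 1008/1932 ≈ 0.521739.
d = −(3/4) ln(1 − 4p/3) = −0.75 ln(1 − 0.695652) = −0.75 ln(0.304348)
  = −0.75 × (-1.189583) = 0.892187 substitutions/site.

0.892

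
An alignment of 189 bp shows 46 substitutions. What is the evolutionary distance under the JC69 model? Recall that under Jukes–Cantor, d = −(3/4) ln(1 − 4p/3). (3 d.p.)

0.294

p = 46/189 ≈ 0.243386.
d = −(3/4) ln(1 − 4p/3) = −0.75 ln(1 − 0.324515) = −0.75 ln(0.675485)
  = −0.75 × (-0.392324) = 0.294243 substitutions/site.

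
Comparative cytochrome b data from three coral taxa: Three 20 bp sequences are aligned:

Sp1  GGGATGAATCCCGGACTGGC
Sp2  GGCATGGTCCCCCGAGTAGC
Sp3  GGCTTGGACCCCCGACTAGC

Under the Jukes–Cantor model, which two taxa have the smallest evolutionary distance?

Sp1–Sp2: 7/20 differ, p = 0.350, d = 0.471.
Sp1–Sp3: 6/20 differ, p = 0.300, d = 0.383.
Sp2–Sp3: 3/20 differ, p = 0.150, d = 0.167.
The smallest distance is between Sp2 and Sp3.

Sp2 and Sp3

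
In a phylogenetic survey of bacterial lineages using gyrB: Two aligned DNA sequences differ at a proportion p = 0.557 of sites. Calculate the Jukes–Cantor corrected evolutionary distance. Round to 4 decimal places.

d = −(3/4) ln(1 − 4p/3) = −0.75 ln(1 − 0.742667) = −0.75 ln(0.257333)
  = −0.75 × (-1.357384) = 1.018038 substitutions/site.

1.0180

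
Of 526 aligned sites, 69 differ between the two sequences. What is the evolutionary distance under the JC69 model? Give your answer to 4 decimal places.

p = 69/526 ≈ 0.131179.
d = −(3/4) ln(1 − 4p/3) = −0.75 ln(1 − 0.174905) = −0.75 ln(0.825095)
  = −0.75 × (-0.192257) = 0.144193 substitutions/site.

0.1442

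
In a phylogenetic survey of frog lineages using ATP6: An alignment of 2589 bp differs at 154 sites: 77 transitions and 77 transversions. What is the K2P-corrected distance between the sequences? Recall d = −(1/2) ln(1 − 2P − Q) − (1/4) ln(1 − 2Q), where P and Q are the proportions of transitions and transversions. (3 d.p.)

0.062

P = 77/2589 ≈ 0.029741 and Q = 77/2589 ≈ 0.029741.
Under the Kimura two-parameter model, d = −½ ln(1 − 2P − Q) − ¼ ln(1 − 2Q).
1 − 2P − Q = 0.910777, giving −½ ln(0.910777) = 0.046729.
1 − 2Q = 0.940518, giving −¼ ln(0.940518) = 0.015331.
d = 0.046729 + 0.015331 = 0.062060.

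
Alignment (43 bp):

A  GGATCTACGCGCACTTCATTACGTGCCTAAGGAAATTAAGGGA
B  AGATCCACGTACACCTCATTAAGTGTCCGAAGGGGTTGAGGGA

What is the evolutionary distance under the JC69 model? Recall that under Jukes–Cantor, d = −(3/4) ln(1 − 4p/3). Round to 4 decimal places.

0.4270

The sequences differ at 14 of 43 sites, so p = 14/43 ≈ 0.325581.
d = −(3/4) ln(1 − 4p/3) = −0.75 ln(1 − 0.434108) = −0.75 ln(0.565892)
  = −0.75 × (-0.569352) = 0.427014 substitutions/site.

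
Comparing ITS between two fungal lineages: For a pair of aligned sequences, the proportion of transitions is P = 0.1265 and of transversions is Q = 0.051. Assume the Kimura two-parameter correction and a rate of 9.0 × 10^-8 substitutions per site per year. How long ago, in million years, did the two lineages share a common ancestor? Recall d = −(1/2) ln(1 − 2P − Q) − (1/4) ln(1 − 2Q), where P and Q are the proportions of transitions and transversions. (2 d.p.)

1.16

Under the Kimura two-parameter model, d = −½ ln(1 − 2P − Q) − ¼ ln(1 − 2Q).
1 − 2P − Q = 0.696, giving −½ ln(0.696) = 0.181203.
1 − 2Q = 0.898, giving −¼ ln(0.898) = 0.026896.
d = 0.181203 + 0.026896 = 0.208099.
Under a molecular clock d = 2μt, so t = d/(2μ) = 0.208099 / (2 × 9.0 × 10^-8) = 1.16 million years.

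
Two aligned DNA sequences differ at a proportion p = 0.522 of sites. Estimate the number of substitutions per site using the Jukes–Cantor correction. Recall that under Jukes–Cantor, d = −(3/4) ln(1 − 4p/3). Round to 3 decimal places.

d = −(3/4) ln(1 − 4p/3) = −0.75 ln(1 − 0.696) = −0.75 ln(0.304)
  = −0.75 × (-1.190728) = 0.893046 substitutions/site.

0.893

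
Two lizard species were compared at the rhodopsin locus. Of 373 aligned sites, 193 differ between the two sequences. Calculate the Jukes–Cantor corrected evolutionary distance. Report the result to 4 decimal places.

0.8781

p = 193/373 ≈ 0.517426.
d = −(3/4) ln(1 − 4p/3) = −0.75 ln(1 − 0.689901) = −0.75 ln(0.310099)
  = −0.75 × (-1.170864) = 0.878148 substitutions/site.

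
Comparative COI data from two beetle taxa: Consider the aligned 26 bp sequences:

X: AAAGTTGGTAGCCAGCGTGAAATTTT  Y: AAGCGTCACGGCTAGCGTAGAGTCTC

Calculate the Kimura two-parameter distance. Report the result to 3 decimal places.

Of 26 sites, 10 differences are transitions and 3 are transversions, so P = 10/26 ≈ 0.384615 and Q = 3/26 ≈ 0.115385.
Under the Kimura two-parameter model, d = −½ ln(1 − 2P − Q) − ¼ ln(1 − 2Q).
1 − 2P − Q = 0.115385, giving −½ ln(0.115385) = 1.079740.
1 − 2Q = 0.76923, giving −¼ ln(0.76923) = 0.065591.
d = 1.079740 + 0.065591 = 1.145331.

1.145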